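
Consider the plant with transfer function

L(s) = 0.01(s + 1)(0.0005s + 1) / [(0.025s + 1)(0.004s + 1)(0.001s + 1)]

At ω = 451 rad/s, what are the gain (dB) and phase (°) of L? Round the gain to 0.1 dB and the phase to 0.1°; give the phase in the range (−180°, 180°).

-14.9 dB, -67.6°

At ω = 451 rad/s:
zero (1 + j451·1) = 1 + j451 → |·| ≈ 451, ∠ ≈ 89.87°
zero (1 + j451·0.0005) = 1 + j0.2255 → |·| ≈ 1.0251, ∠ ≈ 12.71°
pole (1 + j451·0.025) = 1 + j11.275 → |·| ≈ 11.319, ∠ ≈ 84.93°
pole (1 + j451·0.004) = 1 + j1.804 → |·| ≈ 2.0626, ∠ ≈ 61.00°
pole (1 + j451·0.001) = 1 + j0.451 → |·| ≈ 1.097, ∠ ≈ 24.28°
|L| = 0.01 · 451 · 1.0251 / (11.319 · 2.0626 · 1.097) ≈ 0.18051
Gain = 20 log₁₀(0.18051) ≈ -14.87 dB
∠L = (89.87° + 12.71°) − (84.93° + 61.00° + 24.28°) = -67.63°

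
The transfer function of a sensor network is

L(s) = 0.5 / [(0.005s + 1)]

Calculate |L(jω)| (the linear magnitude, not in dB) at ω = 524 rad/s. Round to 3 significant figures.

0.178

At ω = 524 rad/s:
pole (1 + j524·0.005) = 1 + j2.62 → |·| ≈ 2.8044, ∠ ≈ 69.11°
|L| = 0.5 · 1 / (2.8044) ≈ 0.17829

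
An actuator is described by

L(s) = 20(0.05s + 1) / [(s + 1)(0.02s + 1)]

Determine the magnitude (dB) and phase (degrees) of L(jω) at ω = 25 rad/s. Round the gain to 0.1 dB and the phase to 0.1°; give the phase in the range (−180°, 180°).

1.2 dB, -62.9°

At ω = 25 rad/s:
zero (1 + j25·0.05) = 1 + j1.25 → |·| ≈ 1.6008, ∠ ≈ 51.34°
pole (1 + j25·1) = 1 + j25 → |·| ≈ 25.02, ∠ ≈ 87.71°
pole (1 + j25·0.02) = 1 + j0.5 → |·| ≈ 1.118, ∠ ≈ 26.57°
|L| = 20 · 1.6008 / (25.02 · 1.118) ≈ 1.1446
Gain = 20 log₁₀(1.1446) ≈ 1.17 dB
∠L = (51.34°) − (87.71° + 26.57°) = -62.94°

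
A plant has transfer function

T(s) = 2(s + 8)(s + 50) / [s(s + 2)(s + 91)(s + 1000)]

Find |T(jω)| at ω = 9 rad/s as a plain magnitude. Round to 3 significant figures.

At s = jω = j9:
zero (s+8): 8 + j9 → |·| = √(8²+9²) = √145 ≈ 12.042, ∠ = arctan(9/8) ≈ 48.37°
zero (s+50): 50 + j9 → |·| = √(50²+9²) = √2581 ≈ 50.804, ∠ = arctan(9/50) ≈ 10.20°
pole (s+2): 2 + j9 → |·| = √(2²+9²) = √85 ≈ 9.2195, ∠ = arctan(9/2) ≈ 77.47°
pole (s+91): 91 + j9 → |·| = √(91²+9²) = √8362 ≈ 91.444, ∠ = arctan(9/91) ≈ 5.65°
pole (s+1000): 1000 + j9 → |·| = √(1000²+9²) = √1000081 ≈ 1000, ∠ = arctan(9/1000) ≈ 0.52°
pole at origin: |s| = 9, ∠ = 90.00° (in denominator)
|T| = 2 · 611.78 / 7.5876e+06 ≈ 0.00016126

0.000161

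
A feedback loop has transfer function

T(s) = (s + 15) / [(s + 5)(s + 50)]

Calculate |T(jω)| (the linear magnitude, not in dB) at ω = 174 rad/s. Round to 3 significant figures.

0.00554

At s = jω = j174:
zero (s+15): 15 + j174 → |·| = √(15²+174²) = √30501 ≈ 174.65, ∠ = arctan(174/15) ≈ 85.07°
pole (s+5): 5 + j174 → |·| = √(5²+174²) = √30301 ≈ 174.07, ∠ = arctan(174/5) ≈ 88.35°
pole (s+50): 50 + j174 → |·| = √(50²+174²) = √32776 ≈ 181.04, ∠ = arctan(174/50) ≈ 73.97°
|T| = 1 · 174.65 / 31514 ≈ 0.005542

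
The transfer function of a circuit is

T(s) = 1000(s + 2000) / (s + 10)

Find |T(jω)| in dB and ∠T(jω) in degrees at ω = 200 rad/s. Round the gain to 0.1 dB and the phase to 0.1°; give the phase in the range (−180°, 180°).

At s = jω = j200:
zero (s+2000): 2000 + j200 → |·| = √(2000²+200²) = √4040000 ≈ 2010, ∠ = arctan(200/2000) ≈ 5.71°
pole (s+10): 10 + j200 → |·| = √(10²+200²) = √40100 ≈ 200.25, ∠ = arctan(200/10) ≈ 87.14°
|T| = 1000 · 2010 / 200.25 ≈ 10037
Gain = 20 log₁₀(10037) ≈ 80.03 dB
∠T = 5.71° − 87.14° = -81.43°

80.0 dB, -81.4°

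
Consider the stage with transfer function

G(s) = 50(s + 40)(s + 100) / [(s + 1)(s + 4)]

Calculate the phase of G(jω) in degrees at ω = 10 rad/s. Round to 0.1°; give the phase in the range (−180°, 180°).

At s = jω = j10:
zero (s+40): 40 + j10 → |·| = √(40²+10²) = √1700 ≈ 41.231, ∠ = arctan(10/40) ≈ 14.04°
zero (s+100): 100 + j10 → |·| = √(100²+10²) = √10100 ≈ 100.5, ∠ = arctan(10/100) ≈ 5.71°
pole (s+1): 1 + j10 → |·| = √(1²+10²) = √101 ≈ 10.05, ∠ = arctan(10/1) ≈ 84.29°
pole (s+4): 4 + j10 → |·| = √(4²+10²) = √116 ≈ 10.77, ∠ = arctan(10/4) ≈ 68.20°
∠G = 19.75° − 152.49° = -132.74°

-132.7°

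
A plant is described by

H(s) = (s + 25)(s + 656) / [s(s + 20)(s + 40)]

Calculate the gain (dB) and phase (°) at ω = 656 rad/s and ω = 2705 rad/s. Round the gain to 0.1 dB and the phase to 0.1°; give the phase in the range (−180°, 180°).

ω = 656: -53.3 dB, -131.9°; ω = 2705: -68.4 dB, -102.9°

At s = jω = j656:
zero (s+25): 25 + j656 → |·| = √(25²+656²) = √430961 ≈ 656.48, ∠ = arctan(656/25) ≈ 87.82°
zero (s+656): 656 + j656 → |·| = √(656²+656²) = √860672 ≈ 927.72, ∠ = arctan(656/656) ≈ 45.00°
pole (s+20): 20 + j656 → |·| = √(20²+656²) = √430736 ≈ 656.3, ∠ = arctan(656/20) ≈ 88.25°
pole (s+40): 40 + j656 → |·| = √(40²+656²) = √431936 ≈ 657.22, ∠ = arctan(656/40) ≈ 86.51°
pole at origin: |s| = 656, ∠ = 90.00° (in denominator)
|H| = 1 · 6.0903e+05 / 2.8295e+08 ≈ 0.0021524
Gain = 20 log₁₀(0.0021524) ≈ -53.34 dB
∠H = 132.82° − 264.76° = -131.94°

At s = jω = j2705:
zero (s+25): 25 + j2705 → |·| = √(25²+2705²) = √7317650 ≈ 2705.1, ∠ = arctan(2705/25) ≈ 89.47°
zero (s+656): 656 + j2705 → |·| = √(656²+2705²) = √7747361 ≈ 2783.4, ∠ = arctan(2705/656) ≈ 76.37°
pole (s+20): 20 + j2705 → |·| = √(20²+2705²) = √7317425 ≈ 2705.1, ∠ = arctan(2705/20) ≈ 89.58°
pole (s+40): 40 + j2705 → |·| = √(40²+2705²) = √7318625 ≈ 2705.3, ∠ = arctan(2705/40) ≈ 89.15°
pole at origin: |s| = 2705, ∠ = 90.00° (in denominator)
|H| = 1 · 7.5294e+06 / 1.9795e+10 ≈ 0.00038037
Gain = 20 log₁₀(0.00038037) ≈ -68.40 dB
∠H = 165.84° − 268.73° = -102.89°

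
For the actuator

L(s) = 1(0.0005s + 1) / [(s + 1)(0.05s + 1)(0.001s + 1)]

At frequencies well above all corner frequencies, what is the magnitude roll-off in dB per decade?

-40 dB/decade

Each pole contributes −20 dB/decade at high frequency; each zero contributes +20 dB/decade.
Net: 1 zero(s) − 3 pole(s) → -40 dB/decade.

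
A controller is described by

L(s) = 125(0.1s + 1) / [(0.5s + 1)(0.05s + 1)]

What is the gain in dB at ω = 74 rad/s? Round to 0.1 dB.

At ω = 74 rad/s:
zero (1 + j74·0.1) = 1 + j7.4 → |·| ≈ 7.4673, ∠ ≈ 82.30°
pole (1 + j74·0.5) = 1 + j37 → |·| ≈ 37.014, ∠ ≈ 88.45°
pole (1 + j74·0.05) = 1 + j3.7 → |·| ≈ 3.8328, ∠ ≈ 74.88°
|L| = 125 · 7.4673 / (37.014 · 3.8328) ≈ 6.5795
Gain = 20 log₁₀(6.5795) ≈ 16.36 dB

16.4 dB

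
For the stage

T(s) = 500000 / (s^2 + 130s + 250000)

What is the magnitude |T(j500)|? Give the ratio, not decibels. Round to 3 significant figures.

At s = jω = j500:
quadratic: (j500)² + 130·j500 + 250000 = 0 + j65000 → |·| ≈ 65000, ∠ ≈ 90.00°
|T| = 500000 / 65000 ≈ 7.6923

7.69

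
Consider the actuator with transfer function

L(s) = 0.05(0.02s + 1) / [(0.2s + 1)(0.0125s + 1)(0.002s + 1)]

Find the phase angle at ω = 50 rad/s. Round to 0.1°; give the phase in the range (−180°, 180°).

At ω = 50 rad/s:
zero (1 + j50·0.02) = 1 + j1 → |·| ≈ 1.4142, ∠ ≈ 45.00°
pole (1 + j50·0.2) = 1 + j10 → |·| ≈ 10.05, ∠ ≈ 84.29°
pole (1 + j50·0.0125) = 1 + j0.625 → |·| ≈ 1.1792, ∠ ≈ 32.01°
pole (1 + j50·0.002) = 1 + j0.1 → |·| ≈ 1.005, ∠ ≈ 5.71°
∠L = (45.00°) − (84.29° + 32.01° + 5.71°) = -77.01°

-77.0°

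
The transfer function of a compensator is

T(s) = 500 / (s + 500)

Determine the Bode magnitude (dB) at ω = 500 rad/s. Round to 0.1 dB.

-3.0 dB

Substitute s = j500:
Numerator: 500 = 500 + j0
Denominator: (j500) + 500 = 500 + j500
|N| = √(500² + 0²) ≈ 500, ∠N ≈ 0.00°
|D| = √(500² + 500²) ≈ 707.11, ∠D ≈ 45.00°
|T| = 500 / 707.11 ≈ 0.7071
Gain = 20 log₁₀(0.7071) ≈ -3.01 dB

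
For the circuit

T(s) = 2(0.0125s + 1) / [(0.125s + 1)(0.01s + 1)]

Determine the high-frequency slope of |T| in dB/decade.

-20 dB/decade

Each pole contributes −20 dB/decade at high frequency; each zero contributes +20 dB/decade.
Net: 1 zero(s) − 2 pole(s) → -20 dB/decade.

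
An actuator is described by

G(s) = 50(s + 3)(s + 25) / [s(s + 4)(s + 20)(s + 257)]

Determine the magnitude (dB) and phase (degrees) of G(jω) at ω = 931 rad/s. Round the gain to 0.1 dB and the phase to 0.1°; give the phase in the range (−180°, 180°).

At s = jω = j931:
zero (s+3): 3 + j931 → |·| = √(3²+931²) = √866770 ≈ 931, ∠ = arctan(931/3) ≈ 89.82°
zero (s+25): 25 + j931 → |·| = √(25²+931²) = √867386 ≈ 931.34, ∠ = arctan(931/25) ≈ 88.46°
pole (s+4): 4 + j931 → |·| = √(4²+931²) = √866777 ≈ 931.01, ∠ = arctan(931/4) ≈ 89.75°
pole (s+20): 20 + j931 → |·| = √(20²+931²) = √867161 ≈ 931.21, ∠ = arctan(931/20) ≈ 88.77°
pole (s+257): 257 + j931 → |·| = √(257²+931²) = √932810 ≈ 965.82, ∠ = arctan(931/257) ≈ 74.57°
pole at origin: |s| = 931, ∠ = 90.00° (in denominator)
|G| = 50 · 8.6708e+05 / 7.7956e+11 ≈ 5.5613e-05
Gain = 20 log₁₀(5.5613e-05) ≈ -85.10 dB
∠G = 178.28° − 343.09° = -164.81°

-85.1 dB, -164.8°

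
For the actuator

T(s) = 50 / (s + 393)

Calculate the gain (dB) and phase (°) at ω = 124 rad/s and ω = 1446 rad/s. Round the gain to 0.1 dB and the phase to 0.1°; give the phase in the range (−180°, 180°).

ω = 124: -18.3 dB, -17.5°; ω = 1446: -29.5 dB, -74.8°

Substitute s = j124:
Numerator: 50 = 50 + j0
Denominator: (j124) + 393 = 393 + j124
|N| = √(50² + 0²) ≈ 50, ∠N ≈ 0.00°
|D| = √(393² + 124²) ≈ 412.1, ∠D ≈ 17.51°
|T| = 50 / 412.1 ≈ 0.12133
Gain = 20 log₁₀(0.12133) ≈ -18.32 dB
∠T = 0.00° − 17.51° = -17.51°

Substitute s = j1446:
Numerator: 50 = 50 + j0
Denominator: (j1446) + 393 = 393 + j1446
|N| = √(50² + 0²) ≈ 50, ∠N ≈ 0.00°
|D| = √(393² + 1446²) ≈ 1498.5, ∠D ≈ 74.80°
|T| = 50 / 1498.5 ≈ 0.033367
Gain = 20 log₁₀(0.033367) ≈ -29.53 dB
∠T = 0.00° − 74.80° = -74.80°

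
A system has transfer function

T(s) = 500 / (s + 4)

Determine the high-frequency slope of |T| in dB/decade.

-20 dB/decade

Each pole contributes −20 dB/decade at high frequency; each zero contributes +20 dB/decade.
Net: 0 zero(s) − 1 pole(s) → -20 dB/decade.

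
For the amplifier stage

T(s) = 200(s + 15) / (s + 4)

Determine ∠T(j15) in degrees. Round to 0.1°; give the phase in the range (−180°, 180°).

-30.1°

At s = jω = j15:
zero (s+15): 15 + j15 → |·| = √(15²+15²) = √450 ≈ 21.213, ∠ = arctan(15/15) ≈ 45.00°
pole (s+4): 4 + j15 → |·| = √(4²+15²) = √241 ≈ 15.524, ∠ = arctan(15/4) ≈ 75.07°
∠T = 45.00° − 75.07° = -30.07°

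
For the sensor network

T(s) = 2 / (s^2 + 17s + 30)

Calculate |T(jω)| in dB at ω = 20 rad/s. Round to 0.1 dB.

-48.0 dB

Substitute s = j20:
Numerator: 2 = 2 + j0
Denominator: (j20)^2 + 17(j20) + 30 = -370 + j340
|N| = √(2² + 0²) ≈ 2, ∠N ≈ 0.00°
|D| = √(370² + 340²) ≈ 502.49, ∠D ≈ 137.42°
|T| = 2 / 502.49 ≈ 0.0039802
Gain = 20 log₁₀(0.0039802) ≈ -48.00 dB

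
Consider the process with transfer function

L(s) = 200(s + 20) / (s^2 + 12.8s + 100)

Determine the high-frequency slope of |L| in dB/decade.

Each pole contributes −20 dB/decade at high frequency; each zero contributes +20 dB/decade.
Net: 1 zero(s) − 2 pole(s) → -20 dB/decade.

-20 dB/decade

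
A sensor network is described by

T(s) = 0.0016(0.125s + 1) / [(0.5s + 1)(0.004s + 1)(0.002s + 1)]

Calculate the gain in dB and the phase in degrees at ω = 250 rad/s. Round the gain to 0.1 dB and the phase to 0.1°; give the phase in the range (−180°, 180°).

At ω = 250 rad/s:
zero (1 + j250·0.125) = 1 + j31.25 → |·| ≈ 31.266, ∠ ≈ 88.17°
pole (1 + j250·0.5) = 1 + j125 → |·| ≈ 125, ∠ ≈ 89.54°
pole (1 + j250·0.004) = 1 + j1 → |·| ≈ 1.4142, ∠ ≈ 45.00°
pole (1 + j250·0.002) = 1 + j0.5 → |·| ≈ 1.118, ∠ ≈ 26.57°
|T| = 0.0016 · 31.266 / (125 · 1.4142 · 1.118) ≈ 0.00025312
Gain = 20 log₁₀(0.00025312) ≈ -71.93 dB
∠T = (88.17°) − (89.54° + 45.00° + 26.57°) = -72.94°

-71.9 dB, -72.9°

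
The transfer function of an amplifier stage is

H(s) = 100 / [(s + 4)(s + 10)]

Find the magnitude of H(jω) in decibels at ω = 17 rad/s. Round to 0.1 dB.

-10.7 dB

At s = jω = j17:
pole (s+4): 4 + j17 → |·| = √(4²+17²) = √305 ≈ 17.464, ∠ = arctan(17/4) ≈ 76.76°
pole (s+10): 10 + j17 → |·| = √(10²+17²) = √389 ≈ 19.723, ∠ = arctan(17/10) ≈ 59.53°
|H| = 100 / 344.44 ≈ 0.29033
Gain = 20 log₁₀(0.29033) ≈ -10.74 dB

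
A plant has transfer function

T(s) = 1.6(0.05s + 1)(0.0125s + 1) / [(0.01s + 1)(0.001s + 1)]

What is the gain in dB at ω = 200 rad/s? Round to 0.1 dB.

25.6 dB

At ω = 200 rad/s:
zero (1 + j200·0.05) = 1 + j10 → |·| ≈ 10.05, ∠ ≈ 84.29°
zero (1 + j200·0.0125) = 1 + j2.5 → |·| ≈ 2.6926, ∠ ≈ 68.20°
pole (1 + j200·0.01) = 1 + j2 → |·| ≈ 2.2361, ∠ ≈ 63.43°
pole (1 + j200·0.001) = 1 + j0.2 → |·| ≈ 1.0198, ∠ ≈ 11.31°
|T| = 1.6 · 10.05 · 2.6926 / (2.2361 · 1.0198) ≈ 18.987
Gain = 20 log₁₀(18.987) ≈ 25.57 dB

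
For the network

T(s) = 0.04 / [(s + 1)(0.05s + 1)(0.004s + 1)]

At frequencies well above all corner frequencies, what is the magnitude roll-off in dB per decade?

Each pole contributes −20 dB/decade at high frequency; each zero contributes +20 dB/decade.
Net: 0 zero(s) − 3 pole(s) → -60 dB/decade.

-60 dB/decade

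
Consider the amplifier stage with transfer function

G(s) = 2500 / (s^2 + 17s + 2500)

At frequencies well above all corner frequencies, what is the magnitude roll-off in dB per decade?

Each pole contributes −20 dB/decade at high frequency; each zero contributes +20 dB/decade.
Net: 0 zero(s) − 2 pole(s) → -40 dB/decade.

-40 dB/decade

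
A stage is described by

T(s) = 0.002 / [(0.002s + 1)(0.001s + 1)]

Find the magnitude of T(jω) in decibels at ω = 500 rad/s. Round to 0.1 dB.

At ω = 500 rad/s:
pole (1 + j500·0.002) = 1 + j1 → |·| ≈ 1.4142, ∠ ≈ 45.00°
pole (1 + j500·0.001) = 1 + j0.5 → |·| ≈ 1.118, ∠ ≈ 26.57°
|T| = 0.002 · 1 / (1.4142 · 1.118) ≈ 0.001265
Gain = 20 log₁₀(0.001265) ≈ -57.96 dB

-58.0 dB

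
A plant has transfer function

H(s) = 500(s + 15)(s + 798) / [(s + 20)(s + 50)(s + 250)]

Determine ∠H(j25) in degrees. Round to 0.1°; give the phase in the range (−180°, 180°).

-22.8°

At s = jω = j25:
zero (s+15): 15 + j25 → |·| = √(15²+25²) = √850 ≈ 29.155, ∠ = arctan(25/15) ≈ 59.04°
zero (s+798): 798 + j25 → |·| = √(798²+25²) = √637429 ≈ 798.39, ∠ = arctan(25/798) ≈ 1.79°
pole (s+20): 20 + j25 → |·| = √(20²+25²) = √1025 ≈ 32.016, ∠ = arctan(25/20) ≈ 51.34°
pole (s+50): 50 + j25 → |·| = √(50²+25²) = √3125 ≈ 55.902, ∠ = arctan(25/50) ≈ 26.57°
pole (s+250): 250 + j25 → |·| = √(250²+25²) = √63125 ≈ 251.25, ∠ = arctan(25/250) ≈ 5.71°
∠H = 60.83° − 83.62° = -22.79°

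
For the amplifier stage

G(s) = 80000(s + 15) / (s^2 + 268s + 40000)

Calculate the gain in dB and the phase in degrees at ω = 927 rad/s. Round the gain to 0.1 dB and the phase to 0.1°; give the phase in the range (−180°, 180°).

38.8 dB, -74.1°

At s = jω = j927:
zero (s+15): 15 + j927 → |·| = √(15²+927²) = √859554 ≈ 927.12, ∠ = arctan(927/15) ≈ 89.07°
quadratic: (j927)² + 268·j927 + 40000 = -819329 + j248436 → |·| ≈ 8.5617e+05, ∠ ≈ 163.13°
|G| = 80000 · 927.12 / 8.5617e+05 ≈ 86.63
Gain = 20 log₁₀(86.63) ≈ 38.75 dB
∠G = 89.07° − 163.13° = -74.06°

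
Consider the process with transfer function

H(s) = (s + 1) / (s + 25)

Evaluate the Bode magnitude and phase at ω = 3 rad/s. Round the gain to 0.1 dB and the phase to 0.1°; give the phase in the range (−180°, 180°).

Substitute s = j3:
Numerator: (j3) + 1 = 1 + j3
Denominator: (j3) + 25 = 25 + j3
|N| = √(1² + 3²) ≈ 3.1623, ∠N ≈ 71.57°
|D| = √(25² + 3²) ≈ 25.179, ∠D ≈ 6.84°
|H| = 3.1623 / 25.179 ≈ 0.12559
Gain = 20 log₁₀(0.12559) ≈ -18.02 dB
∠H = 71.57° − 6.84° = 64.73°

-18.0 dB, 64.7°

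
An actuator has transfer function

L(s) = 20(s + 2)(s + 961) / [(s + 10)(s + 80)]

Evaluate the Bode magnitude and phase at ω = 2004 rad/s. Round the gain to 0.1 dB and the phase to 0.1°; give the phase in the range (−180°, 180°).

26.9 dB, -23.1°

At s = jω = j2004:
zero (s+2): 2 + j2004 → |·| = √(2²+2004²) = √4016020 ≈ 2004, ∠ = arctan(2004/2) ≈ 89.94°
zero (s+961): 961 + j2004 → |·| = √(961²+2004²) = √4939537 ≈ 2222.5, ∠ = arctan(2004/961) ≈ 64.38°
pole (s+10): 10 + j2004 → |·| = √(10²+2004²) = √4016116 ≈ 2004, ∠ = arctan(2004/10) ≈ 89.71°
pole (s+80): 80 + j2004 → |·| = √(80²+2004²) = √4022416 ≈ 2005.6, ∠ = arctan(2004/80) ≈ 87.71°
|L| = 20 · 4.4539e+06 / 4.0192e+06 ≈ 22.163
Gain = 20 log₁₀(22.163) ≈ 26.91 dB
∠L = 154.32° − 177.42° = -23.10°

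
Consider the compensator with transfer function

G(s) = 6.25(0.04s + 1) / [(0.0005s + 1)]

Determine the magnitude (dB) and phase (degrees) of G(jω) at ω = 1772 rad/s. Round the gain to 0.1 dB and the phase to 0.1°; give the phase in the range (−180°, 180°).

50.4 dB, 47.7°

At ω = 1772 rad/s:
zero (1 + j1772·0.04) = 1 + j70.88 → |·| ≈ 70.887, ∠ ≈ 89.19°
pole (1 + j1772·0.0005) = 1 + j0.886 → |·| ≈ 1.336, ∠ ≈ 41.54°
|G| = 6.25 · 70.887 / (1.336) ≈ 331.62
Gain = 20 log₁₀(331.62) ≈ 50.41 dB
∠G = (89.19°) − (41.54°) = 47.65°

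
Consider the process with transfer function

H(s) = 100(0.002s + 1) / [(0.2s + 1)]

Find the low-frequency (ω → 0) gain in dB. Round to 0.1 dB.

H(0) = 100 · 1 / 1 = 100
20 log₁₀(100) ≈ 40.00 dB

40.0 dB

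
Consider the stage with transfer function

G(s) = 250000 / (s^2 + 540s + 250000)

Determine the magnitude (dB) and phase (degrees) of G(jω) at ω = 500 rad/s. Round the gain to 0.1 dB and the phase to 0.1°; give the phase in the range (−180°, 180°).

At s = jω = j500:
quadratic: (j500)² + 540·j500 + 250000 = 0 + j270000 → |·| ≈ 2.7e+05, ∠ ≈ 90.00°
|G| = 250000 / 2.7e+05 ≈ 0.92593
Gain = 20 log₁₀(0.92593) ≈ -0.67 dB
∠G = 0.00° − 90.00° = -90.00°

-0.7 dB, -90.0°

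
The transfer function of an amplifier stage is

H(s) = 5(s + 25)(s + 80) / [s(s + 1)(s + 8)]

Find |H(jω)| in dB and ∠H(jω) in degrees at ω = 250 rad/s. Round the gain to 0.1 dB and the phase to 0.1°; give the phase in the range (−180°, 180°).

At s = jω = j250:
zero (s+25): 25 + j250 → |·| = √(25²+250²) = √63125 ≈ 251.25, ∠ = arctan(250/25) ≈ 84.29°
zero (s+80): 80 + j250 → |·| = √(80²+250²) = √68900 ≈ 262.49, ∠ = arctan(250/80) ≈ 72.26°
pole (s+1): 1 + j250 → |·| = √(1²+250²) = √62501 ≈ 250, ∠ = arctan(250/1) ≈ 89.77°
pole (s+8): 8 + j250 → |·| = √(8²+250²) = √62564 ≈ 250.13, ∠ = arctan(250/8) ≈ 88.17°
pole at origin: |s| = 250, ∠ = 90.00° (in denominator)
|H| = 5 · 65951 / 1.5633e+07 ≈ 0.021094
Gain = 20 log₁₀(0.021094) ≈ -33.52 dB
∠H = 156.55° − 267.94° = -111.39°

-33.5 dB, -111.4°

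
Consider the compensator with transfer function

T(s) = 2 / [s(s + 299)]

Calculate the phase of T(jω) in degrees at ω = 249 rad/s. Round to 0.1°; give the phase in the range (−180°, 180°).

At s = jω = j249:
pole (s+299): 299 + j249 → |·| = √(299²+249²) = √151402 ≈ 389.1, ∠ = arctan(249/299) ≈ 39.79°
pole at origin: |s| = 249, ∠ = 90.00° (in denominator)
∠T = 0.00° − 129.79° = -129.79°

-129.8°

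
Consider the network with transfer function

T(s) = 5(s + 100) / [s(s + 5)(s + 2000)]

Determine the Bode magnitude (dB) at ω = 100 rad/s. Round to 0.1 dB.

-89.1 dB

At s = jω = j100:
zero (s+100): 100 + j100 → |·| = √(100²+100²) = √20000 ≈ 141.42, ∠ = arctan(100/100) ≈ 45.00°
pole (s+5): 5 + j100 → |·| = √(5²+100²) = √10025 ≈ 100.12, ∠ = arctan(100/5) ≈ 87.14°
pole (s+2000): 2000 + j100 → |·| = √(2000²+100²) = √4010000 ≈ 2002.5, ∠ = arctan(100/2000) ≈ 2.86°
pole at origin: |s| = 100, ∠ = 90.00° (in denominator)
|T| = 5 · 141.42 / 2.0049e+07 ≈ 3.5269e-05
Gain = 20 log₁₀(3.5269e-05) ≈ -89.05 dB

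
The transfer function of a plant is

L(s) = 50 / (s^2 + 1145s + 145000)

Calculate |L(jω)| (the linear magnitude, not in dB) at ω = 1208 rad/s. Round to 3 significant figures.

Substitute s = j1208:
Numerator: 50 = 50 + j0
Denominator: (j1208)^2 + 1145(j1208) + 145000 = -1314264 + j1383160
|N| = √(50² + 0²) ≈ 50, ∠N ≈ 0.00°
|D| = √(1314264² + 1383160²) ≈ 1.908e+06, ∠D ≈ 133.54°
|L| = 50 / 1.908e+06 ≈ 2.6205e-05

2.62e-05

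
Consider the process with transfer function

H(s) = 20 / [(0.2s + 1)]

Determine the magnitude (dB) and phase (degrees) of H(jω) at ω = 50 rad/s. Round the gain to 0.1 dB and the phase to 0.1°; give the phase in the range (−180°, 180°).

6.0 dB, -84.3°

At ω = 50 rad/s:
pole (1 + j50·0.2) = 1 + j10 → |·| ≈ 10.05, ∠ ≈ 84.29°
|H| = 20 · 1 / (10.05) ≈ 1.99
Gain = 20 log₁₀(1.99) ≈ 5.98 dB
∠H = (0°) − (84.29°) = -84.29°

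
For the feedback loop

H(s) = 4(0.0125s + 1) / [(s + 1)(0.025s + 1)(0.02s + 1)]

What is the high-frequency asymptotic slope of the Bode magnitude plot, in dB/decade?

-40 dB/decade

Each pole contributes −20 dB/decade at high frequency; each zero contributes +20 dB/decade.
Net: 1 zero(s) − 3 pole(s) → -40 dB/decade.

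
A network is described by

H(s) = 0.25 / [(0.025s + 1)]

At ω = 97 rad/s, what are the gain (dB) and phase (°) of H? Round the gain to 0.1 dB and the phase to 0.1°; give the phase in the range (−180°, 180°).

-20.4 dB, -67.6°

At ω = 97 rad/s:
pole (1 + j97·0.025) = 1 + j2.425 → |·| ≈ 2.6231, ∠ ≈ 67.59°
|H| = 0.25 · 1 / (2.6231) ≈ 0.095307
Gain = 20 log₁₀(0.095307) ≈ -20.42 dB
∠H = (0°) − (67.59°) = -67.59°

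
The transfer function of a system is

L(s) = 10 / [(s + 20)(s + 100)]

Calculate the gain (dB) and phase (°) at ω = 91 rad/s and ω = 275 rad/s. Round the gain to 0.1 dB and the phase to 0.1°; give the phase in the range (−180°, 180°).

At s = jω = j91:
pole (s+20): 20 + j91 → |·| = √(20²+91²) = √8681 ≈ 93.172, ∠ = arctan(91/20) ≈ 77.60°
pole (s+100): 100 + j91 → |·| = √(100²+91²) = √18281 ≈ 135.21, ∠ = arctan(91/100) ≈ 42.30°
|L| = 10 / 12598 ≈ 0.00079378
Gain = 20 log₁₀(0.00079378) ≈ -62.01 dB
∠L = 0.00° − 119.90° = -119.90°

At s = jω = j275:
pole (s+20): 20 + j275 → |·| = √(20²+275²) = √76025 ≈ 275.73, ∠ = arctan(275/20) ≈ 85.84°
pole (s+100): 100 + j275 → |·| = √(100²+275²) = √85625 ≈ 292.62, ∠ = arctan(275/100) ≈ 70.02°
|L| = 10 / 80684 ≈ 0.00012394
Gain = 20 log₁₀(0.00012394) ≈ -78.14 dB
∠L = 0.00° − 155.86° = -155.86°

ω = 91: -62.0 dB, -119.9°; ω = 275: -78.1 dB, -155.9°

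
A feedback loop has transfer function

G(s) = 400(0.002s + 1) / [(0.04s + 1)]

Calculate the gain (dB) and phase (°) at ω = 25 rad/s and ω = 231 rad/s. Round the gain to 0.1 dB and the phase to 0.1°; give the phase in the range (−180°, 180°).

At ω = 25 rad/s:
zero (1 + j25·0.002) = 1 + j0.05 → |·| ≈ 1.0012, ∠ ≈ 2.86°
pole (1 + j25·0.04) = 1 + j1 → |·| ≈ 1.4142, ∠ ≈ 45.00°
|G| = 400 · 1.0012 / (1.4142) ≈ 283.18
Gain = 20 log₁₀(283.18) ≈ 49.04 dB
∠G = (2.86°) − (45.00°) = -42.14°

At ω = 231 rad/s:
zero (1 + j231·0.002) = 1 + j0.462 → |·| ≈ 1.1016, ∠ ≈ 24.80°
pole (1 + j231·0.04) = 1 + j9.24 → |·| ≈ 9.294, ∠ ≈ 83.82°
|G| = 400 · 1.1016 / (9.294) ≈ 47.411
Gain = 20 log₁₀(47.411) ≈ 33.52 dB
∠G = (24.80°) − (83.82°) = -59.02°

ω = 25: 49.0 dB, -42.1°; ω = 231: 33.5 dB, -59.0°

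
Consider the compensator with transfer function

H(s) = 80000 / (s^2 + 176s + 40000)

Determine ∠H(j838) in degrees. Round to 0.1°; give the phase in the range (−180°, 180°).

-167.4°

At s = jω = j838:
quadratic: (j838)² + 176·j838 + 40000 = -662244 + j147488 → |·| ≈ 6.7847e+05, ∠ ≈ 167.44°
∠H = 0.00° − 167.44° = -167.44°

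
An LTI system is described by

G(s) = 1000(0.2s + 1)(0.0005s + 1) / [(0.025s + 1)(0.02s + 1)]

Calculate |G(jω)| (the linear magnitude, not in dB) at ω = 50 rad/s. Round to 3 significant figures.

At ω = 50 rad/s:
zero (1 + j50·0.2) = 1 + j10 → |·| ≈ 10.05, ∠ ≈ 84.29°
zero (1 + j50·0.0005) = 1 + j0.025 → |·| ≈ 1.0003, ∠ ≈ 1.43°
pole (1 + j50·0.025) = 1 + j1.25 → |·| ≈ 1.6008, ∠ ≈ 51.34°
pole (1 + j50·0.02) = 1 + j1 → |·| ≈ 1.4142, ∠ ≈ 45.00°
|G| = 1000 · 10.05 · 1.0003 / (1.6008 · 1.4142) ≈ 4440.7

4.44e+03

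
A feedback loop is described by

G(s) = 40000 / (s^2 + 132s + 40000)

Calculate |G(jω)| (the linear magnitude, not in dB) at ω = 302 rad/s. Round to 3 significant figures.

At s = jω = j302:
quadratic: (j302)² + 132·j302 + 40000 = -51204 + j39864 → |·| ≈ 64892, ∠ ≈ 142.10°
|G| = 40000 / 64892 ≈ 0.61641

0.616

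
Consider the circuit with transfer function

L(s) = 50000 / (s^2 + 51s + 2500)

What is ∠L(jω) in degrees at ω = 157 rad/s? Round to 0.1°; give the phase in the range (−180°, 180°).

-160.1°

At s = jω = j157:
quadratic: (j157)² + 51·j157 + 2500 = -22149 + j8007 → |·| ≈ 23552, ∠ ≈ 160.12°
∠L = 0.00° − 160.12° = -160.12°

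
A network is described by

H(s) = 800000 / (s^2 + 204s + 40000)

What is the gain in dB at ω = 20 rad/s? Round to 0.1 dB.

26.1 dB

At s = jω = j20:
quadratic: (j20)² + 204·j20 + 40000 = 39600 + j4080 → |·| ≈ 39810, ∠ ≈ 5.88°
|H| = 800000 / 39810 ≈ 20.095
Gain = 20 log₁₀(20.095) ≈ 26.06 dB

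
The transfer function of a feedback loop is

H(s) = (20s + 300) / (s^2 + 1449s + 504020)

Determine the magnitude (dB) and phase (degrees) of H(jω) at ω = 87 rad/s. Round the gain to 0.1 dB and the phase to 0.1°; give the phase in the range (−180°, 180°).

Substitute s = j87:
Numerator: 20(j87) + 300 = 300 + j1740
Denominator: (j87)^2 + 1449(j87) + 504020 = 496451 + j126063
|N| = √(300² + 1740²) ≈ 1765.7, ∠N ≈ 80.22°
|D| = √(496451² + 126063²) ≈ 5.1221e+05, ∠D ≈ 14.25°
|H| = 1765.7 / 5.1221e+05 ≈ 0.0034472
Gain = 20 log₁₀(0.0034472) ≈ -49.25 dB
∠H = 80.22° − 14.25° = 65.97°

-49.3 dB, 66.0°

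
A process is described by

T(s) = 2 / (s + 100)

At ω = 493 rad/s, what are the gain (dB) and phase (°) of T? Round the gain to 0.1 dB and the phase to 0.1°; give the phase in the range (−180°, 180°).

At s = jω = j493:
pole (s+100): 100 + j493 → |·| = √(100²+493²) = √253049 ≈ 503.04, ∠ = arctan(493/100) ≈ 78.53°
|T| = 2 / 503.04 ≈ 0.0039758
Gain = 20 log₁₀(0.0039758) ≈ -48.01 dB
∠T = 0.00° − 78.53° = -78.53°

-48.0 dB, -78.5°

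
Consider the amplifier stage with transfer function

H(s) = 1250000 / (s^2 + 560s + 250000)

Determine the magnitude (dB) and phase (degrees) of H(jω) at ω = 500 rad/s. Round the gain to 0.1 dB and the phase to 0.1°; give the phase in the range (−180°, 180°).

13.0 dB, -90.0°

At s = jω = j500:
quadratic: (j500)² + 560·j500 + 250000 = 0 + j280000 → |·| ≈ 2.8e+05, ∠ ≈ 90.00°
|H| = 1250000 / 2.8e+05 ≈ 4.4643
Gain = 20 log₁₀(4.4643) ≈ 13.00 dB
∠H = 0.00° − 90.00° = -90.00°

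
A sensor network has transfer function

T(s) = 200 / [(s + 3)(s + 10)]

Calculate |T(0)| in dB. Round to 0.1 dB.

16.5 dB

T(0) = 200 / (3·10) ≈ 6.6667
20 log₁₀(6.6667) ≈ 16.48 dB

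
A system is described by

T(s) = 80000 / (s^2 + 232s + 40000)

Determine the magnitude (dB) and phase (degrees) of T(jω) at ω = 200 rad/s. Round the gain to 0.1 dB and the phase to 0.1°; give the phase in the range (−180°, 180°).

At s = jω = j200:
quadratic: (j200)² + 232·j200 + 40000 = 0 + j46400 → |·| ≈ 46400, ∠ ≈ 90.00°
|T| = 80000 / 46400 ≈ 1.7241
Gain = 20 log₁₀(1.7241) ≈ 4.73 dB
∠T = 0.00° − 90.00° = -90.00°

4.7 dB, -90.0°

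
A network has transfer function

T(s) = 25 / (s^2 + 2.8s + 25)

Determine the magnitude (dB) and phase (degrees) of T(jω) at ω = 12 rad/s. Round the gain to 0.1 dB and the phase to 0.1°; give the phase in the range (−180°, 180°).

-13.9 dB, -164.2°

At s = jω = j12:
quadratic: (j12)² + 2.8·j12 + 25 = -119 + j33.6 → |·| ≈ 123.65, ∠ ≈ 164.23°
|T| = 25 / 123.65 ≈ 0.20218
Gain = 20 log₁₀(0.20218) ≈ -13.89 dB
∠T = 0.00° − 164.23° = -164.23°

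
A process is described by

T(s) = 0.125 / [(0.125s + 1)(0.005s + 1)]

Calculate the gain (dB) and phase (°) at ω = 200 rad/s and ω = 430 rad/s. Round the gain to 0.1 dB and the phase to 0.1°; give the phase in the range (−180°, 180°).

ω = 200: -49.0 dB, -132.7°; ω = 430: -60.2 dB, -154.0°

At ω = 200 rad/s:
pole (1 + j200·0.125) = 1 + j25 → |·| ≈ 25.02, ∠ ≈ 87.71°
pole (1 + j200·0.005) = 1 + j1 → |·| ≈ 1.4142, ∠ ≈ 45.00°
|T| = 0.125 · 1 / (25.02 · 1.4142) ≈ 0.0035327
Gain = 20 log₁₀(0.0035327) ≈ -49.04 dB
∠T = (0°) − (87.71° + 45.00°) = -132.71°

At ω = 430 rad/s:
pole (1 + j430·0.125) = 1 + j53.75 → |·| ≈ 53.759, ∠ ≈ 88.93°
pole (1 + j430·0.005) = 1 + j2.15 → |·| ≈ 2.3712, ∠ ≈ 65.06°
|T| = 0.125 · 1 / (53.759 · 2.3712) ≈ 0.0009806
Gain = 20 log₁₀(0.0009806) ≈ -60.17 dB
∠T = (0°) − (88.93° + 65.06°) = -153.99°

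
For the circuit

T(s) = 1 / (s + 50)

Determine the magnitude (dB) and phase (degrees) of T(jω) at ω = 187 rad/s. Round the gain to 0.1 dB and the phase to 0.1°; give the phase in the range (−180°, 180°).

Substitute s = j187:
Numerator: 1 = 1 + j0
Denominator: (j187) + 50 = 50 + j187
|N| = √(1² + 0²) ≈ 1, ∠N ≈ 0.00°
|D| = √(50² + 187²) ≈ 193.57, ∠D ≈ 75.03°
|T| = 1 / 193.57 ≈ 0.0051661
Gain = 20 log₁₀(0.0051661) ≈ -45.74 dB
∠T = 0.00° − 75.03° = -75.03°

-45.7 dB, -75.0°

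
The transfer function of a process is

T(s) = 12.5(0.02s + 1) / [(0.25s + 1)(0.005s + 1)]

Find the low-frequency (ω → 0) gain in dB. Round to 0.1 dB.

T(0) = 12.5 · 1 / 1 = 12.5
20 log₁₀(12.5) ≈ 21.94 dB

21.9 dB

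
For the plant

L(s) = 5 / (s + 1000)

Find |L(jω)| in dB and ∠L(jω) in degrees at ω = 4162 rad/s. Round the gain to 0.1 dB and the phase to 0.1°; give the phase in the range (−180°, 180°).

-58.7 dB, -76.5°

Substitute s = j4162:
Numerator: 5 = 5 + j0
Denominator: (j4162) + 1000 = 1000 + j4162
|N| = √(5² + 0²) ≈ 5, ∠N ≈ 0.00°
|D| = √(1000² + 4162²) ≈ 4280.4, ∠D ≈ 76.49°
|L| = 5 / 4280.4 ≈ 0.0011681
Gain = 20 log₁₀(0.0011681) ≈ -58.65 dB
∠L = 0.00° − 76.49° = -76.49°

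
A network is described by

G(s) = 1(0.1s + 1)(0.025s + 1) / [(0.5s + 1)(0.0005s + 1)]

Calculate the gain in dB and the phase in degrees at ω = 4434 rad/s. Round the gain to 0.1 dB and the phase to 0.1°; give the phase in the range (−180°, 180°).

At ω = 4434 rad/s:
zero (1 + j4434·0.1) = 1 + j443.4 → |·| ≈ 443.4, ∠ ≈ 89.87°
zero (1 + j4434·0.025) = 1 + j110.85 → |·| ≈ 110.85, ∠ ≈ 89.48°
pole (1 + j4434·0.5) = 1 + j2217 → |·| ≈ 2217, ∠ ≈ 89.97°
pole (1 + j4434·0.0005) = 1 + j2.217 → |·| ≈ 2.4321, ∠ ≈ 65.72°
|G| = 1 · 443.4 · 110.85 / (2217 · 2.4321) ≈ 9.1156
Gain = 20 log₁₀(9.1156) ≈ 19.20 dB
∠G = (89.87° + 89.48°) − (89.97° + 65.72°) = 23.66°

19.2 dB, 23.7°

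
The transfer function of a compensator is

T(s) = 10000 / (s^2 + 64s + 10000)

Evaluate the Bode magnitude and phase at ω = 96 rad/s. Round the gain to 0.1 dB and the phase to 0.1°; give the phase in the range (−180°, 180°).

4.2 dB, -82.7°

At s = jω = j96:
quadratic: (j96)² + 64·j96 + 10000 = 784 + j6144 → |·| ≈ 6193.8, ∠ ≈ 82.73°
|T| = 10000 / 6193.8 ≈ 1.6145
Gain = 20 log₁₀(1.6145) ≈ 4.16 dB
∠T = 0.00° − 82.73° = -82.73°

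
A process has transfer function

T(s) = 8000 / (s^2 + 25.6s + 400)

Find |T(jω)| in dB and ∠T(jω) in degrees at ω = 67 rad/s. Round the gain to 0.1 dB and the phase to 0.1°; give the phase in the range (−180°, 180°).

At s = jω = j67:
quadratic: (j67)² + 25.6·j67 + 400 = -4089 + j1715.2 → |·| ≈ 4434.2, ∠ ≈ 157.24°
|T| = 8000 / 4434.2 ≈ 1.8042
Gain = 20 log₁₀(1.8042) ≈ 5.13 dB
∠T = 0.00° − 157.24° = -157.24°

5.1 dB, -157.2°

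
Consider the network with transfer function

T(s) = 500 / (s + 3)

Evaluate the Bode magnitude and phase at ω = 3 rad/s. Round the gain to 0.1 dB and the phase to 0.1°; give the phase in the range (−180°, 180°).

Substitute s = j3:
Numerator: 500 = 500 + j0
Denominator: (j3) + 3 = 3 + j3
|N| = √(500² + 0²) ≈ 500, ∠N ≈ 0.00°
|D| = √(3² + 3²) ≈ 4.2426, ∠D ≈ 45.00°
|T| = 500 / 4.2426 ≈ 117.85
Gain = 20 log₁₀(117.85) ≈ 41.43 dB
∠T = 0.00° − 45.00° = -45.00°

41.4 dB, -45.0°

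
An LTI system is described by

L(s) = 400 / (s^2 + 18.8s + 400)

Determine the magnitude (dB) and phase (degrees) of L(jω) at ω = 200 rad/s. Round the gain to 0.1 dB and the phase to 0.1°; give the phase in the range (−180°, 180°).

At s = jω = j200:
quadratic: (j200)² + 18.8·j200 + 400 = -39600 + j3760 → |·| ≈ 39778, ∠ ≈ 174.58°
|L| = 400 / 39778 ≈ 0.010056
Gain = 20 log₁₀(0.010056) ≈ -39.95 dB
∠L = 0.00° − 174.58° = -174.58°

-40.0 dB, -174.6°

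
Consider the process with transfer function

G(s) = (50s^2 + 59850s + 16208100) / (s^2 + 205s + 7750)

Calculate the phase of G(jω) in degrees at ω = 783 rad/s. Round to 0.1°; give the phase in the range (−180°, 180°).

Substitute s = j783:
Numerator: 50(j783)^2 + 59850(j783) + 16208100 = -14446350 + j46862550
Denominator: (j783)^2 + 205(j783) + 7750 = -605339 + j160515
|N| = √(14446350² + 46862550²) ≈ 4.9039e+07, ∠N ≈ 107.13°
|D| = √(605339² + 160515²) ≈ 6.2626e+05, ∠D ≈ 165.15°
∠G = 107.13° − 165.15° = -58.02°

-58.0°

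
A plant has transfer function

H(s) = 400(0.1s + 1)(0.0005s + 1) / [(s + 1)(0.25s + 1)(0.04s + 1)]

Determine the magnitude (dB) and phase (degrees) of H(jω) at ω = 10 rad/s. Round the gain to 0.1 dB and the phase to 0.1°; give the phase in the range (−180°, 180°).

At ω = 10 rad/s:
zero (1 + j10·0.1) = 1 + j1 → |·| ≈ 1.4142, ∠ ≈ 45.00°
zero (1 + j10·0.0005) = 1 + j0.005 → |·| ≈ 1, ∠ ≈ 0.29°
pole (1 + j10·1) = 1 + j10 → |·| ≈ 10.05, ∠ ≈ 84.29°
pole (1 + j10·0.25) = 1 + j2.5 → |·| ≈ 2.6926, ∠ ≈ 68.20°
pole (1 + j10·0.04) = 1 + j0.4 → |·| ≈ 1.077, ∠ ≈ 21.80°
|H| = 400 · 1.4142 · 1 / (10.05 · 2.6926 · 1.077) ≈ 19.41
Gain = 20 log₁₀(19.41) ≈ 25.76 dB
∠H = (45.00° + 0.29°) − (84.29° + 68.20° + 21.80°) = -129.00°

25.8 dB, -129.0°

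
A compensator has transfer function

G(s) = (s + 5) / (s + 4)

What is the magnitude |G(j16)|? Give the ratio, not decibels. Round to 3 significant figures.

At s = jω = j16:
zero (s+5): 5 + j16 → |·| = √(5²+16²) = √281 ≈ 16.763, ∠ = arctan(16/5) ≈ 72.65°
pole (s+4): 4 + j16 → |·| = √(4²+16²) = √272 ≈ 16.492, ∠ = arctan(16/4) ≈ 75.96°
|G| = 1 · 16.763 / 16.492 ≈ 1.0164

1.02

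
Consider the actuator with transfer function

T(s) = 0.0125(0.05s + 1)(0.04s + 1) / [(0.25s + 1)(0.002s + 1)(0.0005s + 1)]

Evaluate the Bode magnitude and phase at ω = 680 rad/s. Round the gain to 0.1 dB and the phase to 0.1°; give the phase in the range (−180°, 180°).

-28.4 dB, 14.1°

At ω = 680 rad/s:
zero (1 + j680·0.05) = 1 + j34 → |·| ≈ 34.015, ∠ ≈ 88.32°
zero (1 + j680·0.04) = 1 + j27.2 → |·| ≈ 27.218, ∠ ≈ 87.89°
pole (1 + j680·0.25) = 1 + j170 → |·| ≈ 170, ∠ ≈ 89.66°
pole (1 + j680·0.002) = 1 + j1.36 → |·| ≈ 1.6881, ∠ ≈ 53.67°
pole (1 + j680·0.0005) = 1 + j0.34 → |·| ≈ 1.0562, ∠ ≈ 18.78°
|T| = 0.0125 · 34.015 · 27.218 / (170 · 1.6881 · 1.0562) ≈ 0.038181
Gain = 20 log₁₀(0.038181) ≈ -28.36 dB
∠T = (88.32° + 87.89°) − (89.66° + 53.67° + 18.78°) = 14.10°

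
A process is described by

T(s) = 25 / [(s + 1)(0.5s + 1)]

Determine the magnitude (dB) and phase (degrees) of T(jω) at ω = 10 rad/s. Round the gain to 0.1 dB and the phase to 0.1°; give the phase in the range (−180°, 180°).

-6.2 dB, -163.0°

At ω = 10 rad/s:
pole (1 + j10·1) = 1 + j10 → |·| ≈ 10.05, ∠ ≈ 84.29°
pole (1 + j10·0.5) = 1 + j5 → |·| ≈ 5.099, ∠ ≈ 78.69°
|T| = 25 · 1 / (10.05 · 5.099) ≈ 0.48785
Gain = 20 log₁₀(0.48785) ≈ -6.23 dB
∠T = (0°) − (84.29° + 78.69°) = -162.98°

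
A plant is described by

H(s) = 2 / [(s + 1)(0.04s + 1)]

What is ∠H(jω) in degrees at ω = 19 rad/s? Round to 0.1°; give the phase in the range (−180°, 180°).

At ω = 19 rad/s:
pole (1 + j19·1) = 1 + j19 → |·| ≈ 19.026, ∠ ≈ 86.99°
pole (1 + j19·0.04) = 1 + j0.76 → |·| ≈ 1.256, ∠ ≈ 37.23°
∠H = (0°) − (86.99° + 37.23°) = -124.22°

-124.2°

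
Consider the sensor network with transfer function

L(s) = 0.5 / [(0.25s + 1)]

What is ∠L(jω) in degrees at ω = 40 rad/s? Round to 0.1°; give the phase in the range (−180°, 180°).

-84.3°

At ω = 40 rad/s:
pole (1 + j40·0.25) = 1 + j10 → |·| ≈ 10.05, ∠ ≈ 84.29°
∠L = (0°) − (84.29°) = -84.29°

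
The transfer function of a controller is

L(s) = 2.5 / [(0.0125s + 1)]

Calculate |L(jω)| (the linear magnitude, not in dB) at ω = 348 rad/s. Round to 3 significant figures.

0.560

At ω = 348 rad/s:
pole (1 + j348·0.0125) = 1 + j4.35 → |·| ≈ 4.4635, ∠ ≈ 77.05°
|L| = 2.5 · 1 / (4.4635) ≈ 0.5601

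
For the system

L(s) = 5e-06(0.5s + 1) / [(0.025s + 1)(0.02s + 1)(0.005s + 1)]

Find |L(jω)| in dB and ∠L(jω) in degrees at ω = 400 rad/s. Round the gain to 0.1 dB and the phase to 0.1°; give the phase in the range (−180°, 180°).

-105.2 dB, -140.9°

At ω = 400 rad/s:
zero (1 + j400·0.5) = 1 + j200 → |·| ≈ 200, ∠ ≈ 89.71°
pole (1 + j400·0.025) = 1 + j10 → |·| ≈ 10.05, ∠ ≈ 84.29°
pole (1 + j400·0.02) = 1 + j8 → |·| ≈ 8.0623, ∠ ≈ 82.87°
pole (1 + j400·0.005) = 1 + j2 → |·| ≈ 2.2361, ∠ ≈ 63.43°
|L| = 5e-06 · 200 / (10.05 · 8.0623 · 2.2361) ≈ 5.5193e-06
Gain = 20 log₁₀(5.5193e-06) ≈ -105.16 dB
∠L = (89.71°) − (84.29° + 82.87° + 63.43°) = -140.88°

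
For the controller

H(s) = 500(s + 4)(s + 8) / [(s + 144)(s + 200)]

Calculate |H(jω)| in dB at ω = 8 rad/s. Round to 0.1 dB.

4.9 dB

At s = jω = j8:
zero (s+4): 4 + j8 → |·| = √(4²+8²) = √80 ≈ 8.9443, ∠ = arctan(8/4) ≈ 63.43°
zero (s+8): 8 + j8 → |·| = √(8²+8²) = √128 ≈ 11.314, ∠ = arctan(8/8) ≈ 45.00°
pole (s+144): 144 + j8 → |·| = √(144²+8²) = √20800 ≈ 144.22, ∠ = arctan(8/144) ≈ 3.18°
pole (s+200): 200 + j8 → |·| = √(200²+8²) = √40064 ≈ 200.16, ∠ = arctan(8/200) ≈ 2.29°
|H| = 500 · 101.2 / 28867 ≈ 1.7529
Gain = 20 log₁₀(1.7529) ≈ 4.88 dB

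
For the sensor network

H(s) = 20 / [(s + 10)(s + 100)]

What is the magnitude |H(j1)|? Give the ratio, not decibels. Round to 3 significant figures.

0.0199

At s = jω = j1:
pole (s+10): 10 + j1 → |·| = √(10²+1²) = √101 ≈ 10.05, ∠ = arctan(1/10) ≈ 5.71°
pole (s+100): 100 + j1 → |·| = √(100²+1²) = √10001 ≈ 100, ∠ = arctan(1/100) ≈ 0.57°
|H| = 20 / 1005 ≈ 0.0199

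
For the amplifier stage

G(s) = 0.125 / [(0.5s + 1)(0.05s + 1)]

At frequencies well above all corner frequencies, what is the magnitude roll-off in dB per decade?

Each pole contributes −20 dB/decade at high frequency; each zero contributes +20 dB/decade.
Net: 0 zero(s) − 2 pole(s) → -40 dB/decade.

-40 dB/decade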